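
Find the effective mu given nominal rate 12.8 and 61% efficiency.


Effective rate = mu * efficiency = 12.8 * 0.61 = 7.81 per hour

7.81 per hour


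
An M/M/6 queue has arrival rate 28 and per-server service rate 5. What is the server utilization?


rho = lambda/(c*mu) = 28/(6*5) = 0.9333

0.9333


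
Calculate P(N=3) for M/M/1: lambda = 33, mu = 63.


rho = 33/63; P(n) = (1-rho)*rho^n = (1-33/63)*(33/63)^3 = 0.0684

0.0684


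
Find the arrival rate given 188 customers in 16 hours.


lambda = total arrivals / time = 188 / 16 = 11.75 per hour

11.75 per hour


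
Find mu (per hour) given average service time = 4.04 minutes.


mu = 60 / avg_service_time = 60 / 4.04 = 14.85 per hour

14.85 per hour


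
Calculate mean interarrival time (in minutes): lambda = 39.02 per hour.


Mean interarrival time = 60/lambda = 60/39.02 = 1.54 minutes

1.54 minutes


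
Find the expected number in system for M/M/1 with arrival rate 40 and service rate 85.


rho = 40/85; L = rho/(1-rho) = 0.89

0.89


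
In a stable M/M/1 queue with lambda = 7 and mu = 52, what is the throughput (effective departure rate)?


For a stable queue (lambda < mu), throughput = lambda = 7 per hour

7 per hour


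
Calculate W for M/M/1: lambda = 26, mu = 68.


W = 1/(mu - lambda) = 1/(68 - 26) = 0.0238 hours

0.0238 hours


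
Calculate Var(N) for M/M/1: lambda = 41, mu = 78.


rho = 41/78; Var(N) = rho/(1-rho)^2 = 2.34

2.34


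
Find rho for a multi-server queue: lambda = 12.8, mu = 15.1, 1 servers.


rho = lambda / (c * mu) = 12.8 / (1 * 15.1) = 0.8477

0.8477


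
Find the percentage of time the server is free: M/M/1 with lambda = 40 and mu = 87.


Idle fraction = (1 - rho) * 100 = (1 - 40/87) * 100 = 54.0%

54.0%


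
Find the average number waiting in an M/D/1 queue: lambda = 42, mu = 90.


M/D/1: Lq = rho^2 / (2*(1-rho)) where rho = 42/90; Lq = 0.2

0.2


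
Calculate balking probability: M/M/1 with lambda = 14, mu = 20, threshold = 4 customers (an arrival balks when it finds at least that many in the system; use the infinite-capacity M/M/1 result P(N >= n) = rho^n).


P(N >= 4) = rho^4 = (14/20)^4 = 0.2401

0.2401


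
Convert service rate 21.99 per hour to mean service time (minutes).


Mean service time = 60/mu = 60/21.99 = 2.73 minutes

2.73 minutes


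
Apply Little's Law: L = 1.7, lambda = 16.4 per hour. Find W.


W = L / lambda = 1.7 / 16.4 = 0.1037 hours

0.1037 hours


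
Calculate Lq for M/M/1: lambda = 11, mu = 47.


rho = 11/47; Lq = rho^2/(1-rho) = 0.07

0.07


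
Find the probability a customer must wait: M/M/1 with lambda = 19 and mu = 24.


P(wait) = rho = lambda/mu = 19/24 = 0.7917

0.7917


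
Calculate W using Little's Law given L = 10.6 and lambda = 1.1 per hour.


W = L / lambda = 10.6 / 1.1 = 9.6364 hours

9.6364 hours


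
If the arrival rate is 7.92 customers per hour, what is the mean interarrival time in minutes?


Mean interarrival time = 60/lambda = 60/7.92 = 7.58 minutes

7.58 minutes


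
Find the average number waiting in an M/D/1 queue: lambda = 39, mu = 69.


M/D/1: Lq = rho^2 / (2*(1-rho)) where rho = 39/69; Lq = 0.37

0.37


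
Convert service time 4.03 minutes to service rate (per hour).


mu = 60 / avg_service_time = 60 / 4.03 = 14.89 per hour

14.89 per hour


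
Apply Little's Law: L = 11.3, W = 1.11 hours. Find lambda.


lambda = L / W = 11.3 / 1.11 = 10.18 per hour

10.18 per hour


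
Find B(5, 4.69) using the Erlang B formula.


B(N,A) = (A^N/N!) / sum(A^k/k!, k=0..N) with N=5, A=4.69 = 0.2592

0.2592


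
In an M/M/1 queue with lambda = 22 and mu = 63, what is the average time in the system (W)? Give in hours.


W = 1/(mu - lambda) = 1/(63 - 22) = 0.0244 hours

0.0244 hours


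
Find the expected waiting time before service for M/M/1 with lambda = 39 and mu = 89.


rho = 39/89; Wq = rho/(mu - lambda) = 0.0088 hours

0.0088 hours


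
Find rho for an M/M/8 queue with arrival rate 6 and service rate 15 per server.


rho = lambda/(c*mu) = 6/(8*15) = 0.05

0.05


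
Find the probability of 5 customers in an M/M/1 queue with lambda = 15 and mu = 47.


rho = 15/47; P(n) = (1-rho)*rho^n = (1-15/47)*(15/47)^5 = 0.0023

0.0023


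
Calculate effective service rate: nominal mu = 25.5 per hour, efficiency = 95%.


Effective rate = mu * efficiency = 25.5 * 0.95 = 24.23 per hour

24.23 per hour


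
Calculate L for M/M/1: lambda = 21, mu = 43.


rho = 21/43; L = rho/(1-rho) = 0.95

0.95


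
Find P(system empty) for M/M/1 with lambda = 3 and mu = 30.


P0 = 1 - rho = 1 - 3/30 = 0.9

0.9


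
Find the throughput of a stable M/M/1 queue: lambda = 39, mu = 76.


For a stable queue (lambda < mu), throughput = lambda = 39 per hour

39 per hour


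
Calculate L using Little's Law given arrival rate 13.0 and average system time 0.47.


L = lambda * W = 13.0 * 0.47 = 6.11

6.11


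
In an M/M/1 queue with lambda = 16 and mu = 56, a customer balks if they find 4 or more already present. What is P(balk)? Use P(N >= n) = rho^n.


P(N >= 4) = rho^4 = (16/56)^4 = 0.0067

0.0067


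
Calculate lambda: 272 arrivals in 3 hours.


lambda = total arrivals / time = 272 / 3 = 90.67 per hour

90.67 per hour


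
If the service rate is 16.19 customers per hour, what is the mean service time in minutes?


Mean service time = 60/mu = 60/16.19 = 3.71 minutes

3.71 minutes


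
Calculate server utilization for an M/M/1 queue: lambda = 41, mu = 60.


rho = lambda/mu = 41/60 = 0.6833

0.6833


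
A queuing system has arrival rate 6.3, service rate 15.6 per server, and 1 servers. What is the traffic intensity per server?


rho = lambda / (c * mu) = 6.3 / (1 * 15.6) = 0.4038

0.4038


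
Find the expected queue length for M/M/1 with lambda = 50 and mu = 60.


rho = 50/60; Lq = rho^2/(1-rho) = 4.17

4.17


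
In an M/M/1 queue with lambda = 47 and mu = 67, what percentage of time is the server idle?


Idle fraction = (1 - rho) * 100 = (1 - 47/67) * 100 = 29.9%

29.9%


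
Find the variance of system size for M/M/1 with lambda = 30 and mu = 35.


rho = 30/35; Var(N) = rho/(1-rho)^2 = 42.0

42.0


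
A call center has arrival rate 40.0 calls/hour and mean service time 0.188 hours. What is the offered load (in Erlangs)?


Offered load a = lambda * E[S] = 40.0 * 0.188 = 7.52 Erlangs

7.52 Erlangs


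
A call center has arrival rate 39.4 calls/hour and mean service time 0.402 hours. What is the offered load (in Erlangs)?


Offered load a = lambda * E[S] = 39.4 * 0.402 = 15.84 Erlangs

15.84 Erlangs


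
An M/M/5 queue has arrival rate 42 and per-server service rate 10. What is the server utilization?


rho = lambda/(c*mu) = 42/(5*10) = 0.84

0.84


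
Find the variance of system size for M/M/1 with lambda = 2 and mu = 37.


rho = 2/37; Var(N) = rho/(1-rho)^2 = 0.06

0.06


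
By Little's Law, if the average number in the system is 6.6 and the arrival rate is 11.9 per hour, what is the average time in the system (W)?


W = L / lambda = 6.6 / 11.9 = 0.5546 hours

0.5546 hours


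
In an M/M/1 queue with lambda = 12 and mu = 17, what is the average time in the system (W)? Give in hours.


W = 1/(mu - lambda) = 1/(17 - 12) = 0.2 hours

0.2 hours


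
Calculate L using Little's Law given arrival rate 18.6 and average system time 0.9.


L = lambda * W = 18.6 * 0.9 = 16.74

16.74


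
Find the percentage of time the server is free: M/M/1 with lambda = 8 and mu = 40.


Idle fraction = (1 - rho) * 100 = (1 - 8/40) * 100 = 80.0%

80.0%


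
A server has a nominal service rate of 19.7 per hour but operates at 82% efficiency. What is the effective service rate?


Effective rate = mu * efficiency = 19.7 * 0.82 = 16.15 per hour

16.15 per hour


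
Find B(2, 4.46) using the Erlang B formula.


B(N,A) = (A^N/N!) / sum(A^k/k!, k=0..N) with N=2, A=4.46 = 0.6456

0.6456


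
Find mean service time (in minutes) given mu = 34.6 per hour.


Mean service time = 60/mu = 60/34.6 = 1.73 minutes

1.73 minutes


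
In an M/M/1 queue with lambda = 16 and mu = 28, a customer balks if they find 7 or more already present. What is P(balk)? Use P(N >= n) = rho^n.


P(N >= 7) = rho^7 = (16/28)^7 = 0.0199

0.0199


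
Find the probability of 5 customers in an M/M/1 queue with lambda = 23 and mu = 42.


rho = 23/42; P(n) = (1-rho)*rho^n = (1-23/42)*(23/42)^5 = 0.0223

0.0223


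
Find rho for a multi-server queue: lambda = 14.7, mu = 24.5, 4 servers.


rho = lambda / (c * mu) = 14.7 / (4 * 24.5) = 0.15

0.15


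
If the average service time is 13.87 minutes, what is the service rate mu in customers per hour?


mu = 60 / avg_service_time = 60 / 13.87 = 4.33 per hour

4.33 per hour


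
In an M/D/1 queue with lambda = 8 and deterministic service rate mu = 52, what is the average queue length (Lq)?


M/D/1: Lq = rho^2 / (2*(1-rho)) where rho = 8/52; Lq = 0.01

0.01


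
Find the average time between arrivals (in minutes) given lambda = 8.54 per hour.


Mean interarrival time = 60/lambda = 60/8.54 = 7.03 minutes

7.03 minutes


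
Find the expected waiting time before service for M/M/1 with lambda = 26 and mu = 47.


rho = 26/47; Wq = rho/(mu - lambda) = 0.0263 hours

0.0263 hours


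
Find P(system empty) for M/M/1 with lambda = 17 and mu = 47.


P0 = 1 - rho = 1 - 17/47 = 0.6383

0.6383


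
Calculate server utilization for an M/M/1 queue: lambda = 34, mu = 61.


rho = lambda/mu = 34/61 = 0.5574

0.5574


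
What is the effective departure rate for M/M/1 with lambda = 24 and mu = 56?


For a stable queue (lambda < mu), throughput = lambda = 24 per hour

24 per hour


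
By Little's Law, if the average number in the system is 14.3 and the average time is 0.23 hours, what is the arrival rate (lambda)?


lambda = L / W = 14.3 / 0.23 = 62.17 per hour

62.17 per hour


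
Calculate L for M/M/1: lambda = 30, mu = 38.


rho = 30/38; L = rho/(1-rho) = 3.75

3.75


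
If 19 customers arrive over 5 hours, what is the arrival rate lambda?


lambda = total arrivals / time = 19 / 5 = 3.8 per hour

3.8 per hour


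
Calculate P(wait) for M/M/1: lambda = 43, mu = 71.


P(wait) = rho = lambda/mu = 43/71 = 0.6056

0.6056


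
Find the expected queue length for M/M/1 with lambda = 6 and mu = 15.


rho = 6/15; Lq = rho^2/(1-rho) = 0.27

0.27


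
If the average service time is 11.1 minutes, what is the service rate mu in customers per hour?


mu = 60 / avg_service_time = 60 / 11.1 = 5.41 per hour

5.41 per hour


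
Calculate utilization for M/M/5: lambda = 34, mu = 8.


rho = lambda/(c*mu) = 34/(5*8) = 0.85

0.85


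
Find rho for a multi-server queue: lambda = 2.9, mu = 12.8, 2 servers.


rho = lambda / (c * mu) = 2.9 / (2 * 12.8) = 0.1133

0.1133


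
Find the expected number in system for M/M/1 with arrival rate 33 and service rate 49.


rho = 33/49; L = rho/(1-rho) = 2.06

2.06


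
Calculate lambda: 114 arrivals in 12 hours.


lambda = total arrivals / time = 114 / 12 = 9.5 per hour

9.5 per hour


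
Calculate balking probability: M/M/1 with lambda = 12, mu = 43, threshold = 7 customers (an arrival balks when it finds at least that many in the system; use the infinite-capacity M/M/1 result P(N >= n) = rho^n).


P(N >= 7) = rho^7 = (12/43)^7 = 0.0001

0.0001


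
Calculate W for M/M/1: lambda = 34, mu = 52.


W = 1/(mu - lambda) = 1/(52 - 34) = 0.0556 hours

0.0556 hours


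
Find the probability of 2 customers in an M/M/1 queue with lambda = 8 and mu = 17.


rho = 8/17; P(n) = (1-rho)*rho^n = (1-8/17)*(8/17)^2 = 0.1172

0.1172


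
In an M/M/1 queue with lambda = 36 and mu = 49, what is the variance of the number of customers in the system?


rho = 36/49; Var(N) = rho/(1-rho)^2 = 10.44

10.44


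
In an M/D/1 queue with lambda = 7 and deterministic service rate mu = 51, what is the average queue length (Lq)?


M/D/1: Lq = rho^2 / (2*(1-rho)) where rho = 7/51; Lq = 0.01

0.01


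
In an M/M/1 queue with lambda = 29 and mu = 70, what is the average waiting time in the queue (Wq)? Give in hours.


rho = 29/70; Wq = rho/(mu - lambda) = 0.0101 hours

0.0101 hours


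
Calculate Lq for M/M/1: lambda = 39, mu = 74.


rho = 39/74; Lq = rho^2/(1-rho) = 0.59

0.59


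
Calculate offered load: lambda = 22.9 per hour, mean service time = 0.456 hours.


Offered load a = lambda * E[S] = 22.9 * 0.456 = 10.44 Erlangs

10.44 Erlangs


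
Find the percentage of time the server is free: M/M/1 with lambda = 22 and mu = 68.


Idle fraction = (1 - rho) * 100 = (1 - 22/68) * 100 = 67.6%

67.6%


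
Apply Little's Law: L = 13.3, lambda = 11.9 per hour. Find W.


W = L / lambda = 13.3 / 11.9 = 1.1176 hours

1.1176 hours


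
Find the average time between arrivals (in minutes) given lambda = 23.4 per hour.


Mean interarrival time = 60/lambda = 60/23.4 = 2.56 minutes

2.56 minutes


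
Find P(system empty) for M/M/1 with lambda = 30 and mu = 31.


P0 = 1 - rho = 1 - 30/31 = 0.0323

0.0323


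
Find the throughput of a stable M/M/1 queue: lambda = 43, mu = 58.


For a stable queue (lambda < mu), throughput = lambda = 43 per hour

43 per hour


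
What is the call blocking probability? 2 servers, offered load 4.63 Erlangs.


B(N,A) = (A^N/N!) / sum(A^k/k!, k=0..N) with N=2, A=4.63 = 0.6556

0.6556


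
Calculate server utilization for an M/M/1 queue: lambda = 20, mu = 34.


rho = lambda/mu = 20/34 = 0.5882

0.5882


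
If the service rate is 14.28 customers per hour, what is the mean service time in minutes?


Mean service time = 60/mu = 60/14.28 = 4.2 minutes

4.2 minutes


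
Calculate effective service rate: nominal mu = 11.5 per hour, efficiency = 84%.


Effective rate = mu * efficiency = 11.5 * 0.84 = 9.66 per hour

9.66 per hour


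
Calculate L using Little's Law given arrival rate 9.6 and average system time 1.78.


L = lambda * W = 9.6 * 1.78 = 17.09

17.09


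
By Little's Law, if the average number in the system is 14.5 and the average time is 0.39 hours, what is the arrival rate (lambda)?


lambda = L / W = 14.5 / 0.39 = 37.18 per hour

37.18 per hour


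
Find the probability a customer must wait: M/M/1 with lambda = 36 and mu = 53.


P(wait) = rho = lambda/mu = 36/53 = 0.6792

0.6792


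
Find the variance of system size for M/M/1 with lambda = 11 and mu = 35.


rho = 11/35; Var(N) = rho/(1-rho)^2 = 0.67

0.67


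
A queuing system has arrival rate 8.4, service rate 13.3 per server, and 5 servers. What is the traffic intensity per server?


rho = lambda / (c * mu) = 8.4 / (5 * 13.3) = 0.1263

0.1263


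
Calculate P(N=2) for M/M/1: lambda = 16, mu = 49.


rho = 16/49; P(n) = (1-rho)*rho^n = (1-16/49)*(16/49)^2 = 0.0718

0.0718


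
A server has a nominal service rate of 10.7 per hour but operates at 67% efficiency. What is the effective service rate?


Effective rate = mu * efficiency = 10.7 * 0.67 = 7.17 per hour

7.17 per hour


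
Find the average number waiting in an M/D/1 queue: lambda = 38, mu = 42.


M/D/1: Lq = rho^2 / (2*(1-rho)) where rho = 38/42; Lq = 4.3

4.3


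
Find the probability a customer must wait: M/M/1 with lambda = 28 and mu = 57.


P(wait) = rho = lambda/mu = 28/57 = 0.4912

0.4912


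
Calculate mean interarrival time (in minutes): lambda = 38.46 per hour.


Mean interarrival time = 60/lambda = 60/38.46 = 1.56 minutes

1.56 minutes


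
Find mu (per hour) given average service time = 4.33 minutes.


mu = 60 / avg_service_time = 60 / 4.33 = 13.86 per hour

13.86 per hour


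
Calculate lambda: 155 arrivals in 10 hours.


lambda = total arrivals / time = 155 / 10 = 15.5 per hour

15.5 per hour


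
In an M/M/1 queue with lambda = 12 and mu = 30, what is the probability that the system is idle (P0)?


P0 = 1 - rho = 1 - 12/30 = 0.6

0.6


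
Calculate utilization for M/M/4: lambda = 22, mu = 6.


rho = lambda/(c*mu) = 22/(4*6) = 0.9167

0.9167


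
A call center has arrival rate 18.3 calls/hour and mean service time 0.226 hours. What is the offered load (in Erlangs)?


Offered load a = lambda * E[S] = 18.3 * 0.226 = 4.14 Erlangs

4.14 Erlangs


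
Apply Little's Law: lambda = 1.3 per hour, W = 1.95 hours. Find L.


L = lambda * W = 1.3 * 1.95 = 2.54

2.54


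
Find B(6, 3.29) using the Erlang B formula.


B(N,A) = (A^N/N!) / sum(A^k/k!, k=0..N) with N=6, A=3.29 = 0.0691

0.0691


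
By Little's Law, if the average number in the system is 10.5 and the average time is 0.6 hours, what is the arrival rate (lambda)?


lambda = L / W = 10.5 / 0.6 = 17.5 per hour

17.5 per hour


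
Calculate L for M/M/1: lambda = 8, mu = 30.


rho = 8/30; L = rho/(1-rho) = 0.36

0.36


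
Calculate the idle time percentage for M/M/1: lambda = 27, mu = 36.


Idle fraction = (1 - rho) * 100 = (1 - 27/36) * 100 = 25.0%

25.0%


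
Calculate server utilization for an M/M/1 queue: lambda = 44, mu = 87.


rho = lambda/mu = 44/87 = 0.5057

0.5057


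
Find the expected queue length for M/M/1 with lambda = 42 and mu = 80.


rho = 42/80; Lq = rho^2/(1-rho) = 0.58

0.58


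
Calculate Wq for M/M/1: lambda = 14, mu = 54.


rho = 14/54; Wq = rho/(mu - lambda) = 0.0065 hours

0.0065 hours


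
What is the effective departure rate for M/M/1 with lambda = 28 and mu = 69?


For a stable queue (lambda < mu), throughput = lambda = 28 per hour

28 per hour


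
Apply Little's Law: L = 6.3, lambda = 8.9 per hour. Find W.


W = L / lambda = 6.3 / 8.9 = 0.7079 hours

0.7079 hours


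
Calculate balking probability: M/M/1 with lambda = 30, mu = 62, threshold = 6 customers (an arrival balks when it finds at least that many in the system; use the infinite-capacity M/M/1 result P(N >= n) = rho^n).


P(N >= 6) = rho^6 = (30/62)^6 = 0.0128

0.0128


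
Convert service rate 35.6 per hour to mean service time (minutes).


Mean service time = 60/mu = 60/35.6 = 1.69 minutes

1.69 minutes


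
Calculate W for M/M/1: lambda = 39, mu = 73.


W = 1/(mu - lambda) = 1/(73 - 39) = 0.0294 hours

0.0294 hours


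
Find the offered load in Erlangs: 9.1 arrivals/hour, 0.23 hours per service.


Offered load a = lambda * E[S] = 9.1 * 0.23 = 2.09 Erlangs

2.09 Erlangs


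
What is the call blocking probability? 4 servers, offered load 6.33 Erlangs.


B(N,A) = (A^N/N!) / sum(A^k/k!, k=0..N) with N=4, A=6.33 = 0.49

0.49


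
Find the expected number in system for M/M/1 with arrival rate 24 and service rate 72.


rho = 24/72; L = rho/(1-rho) = 0.5

0.5


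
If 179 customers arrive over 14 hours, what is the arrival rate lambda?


lambda = total arrivals / time = 179 / 14 = 12.79 per hour

12.79 per hour


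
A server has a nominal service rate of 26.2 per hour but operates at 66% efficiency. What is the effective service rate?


Effective rate = mu * efficiency = 26.2 * 0.66 = 17.29 per hour

17.29 per hour


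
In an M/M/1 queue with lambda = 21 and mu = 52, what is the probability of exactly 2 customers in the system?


rho = 21/52; P(n) = (1-rho)*rho^n = (1-21/52)*(21/52)^2 = 0.0972

0.0972


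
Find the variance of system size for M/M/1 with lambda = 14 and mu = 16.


rho = 14/16; Var(N) = rho/(1-rho)^2 = 56.0

56.0


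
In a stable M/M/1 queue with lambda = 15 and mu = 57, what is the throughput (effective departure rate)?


For a stable queue (lambda < mu), throughput = lambda = 15 per hour

15 per hour


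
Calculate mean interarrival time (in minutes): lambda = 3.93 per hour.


Mean interarrival time = 60/lambda = 60/3.93 = 15.27 minutes

15.27 minutes


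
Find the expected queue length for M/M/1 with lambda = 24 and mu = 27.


rho = 24/27; Lq = rho^2/(1-rho) = 7.11

7.11


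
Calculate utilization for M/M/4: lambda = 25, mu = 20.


rho = lambda/(c*mu) = 25/(4*20) = 0.3125

0.3125


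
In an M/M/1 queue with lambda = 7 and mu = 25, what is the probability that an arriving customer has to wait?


P(wait) = rho = lambda/mu = 7/25 = 0.28

0.28


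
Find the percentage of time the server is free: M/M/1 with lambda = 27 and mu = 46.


Idle fraction = (1 - rho) * 100 = (1 - 27/46) * 100 = 41.3%

41.3%


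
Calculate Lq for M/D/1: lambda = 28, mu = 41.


M/D/1: Lq = rho^2 / (2*(1-rho)) where rho = 28/41; Lq = 0.74

0.74


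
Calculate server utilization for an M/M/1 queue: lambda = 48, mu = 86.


rho = lambda/mu = 48/86 = 0.5581

0.5581


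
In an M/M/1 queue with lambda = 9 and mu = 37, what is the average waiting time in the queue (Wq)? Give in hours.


rho = 9/37; Wq = rho/(mu - lambda) = 0.0087 hours

0.0087 hours


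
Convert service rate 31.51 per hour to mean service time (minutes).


Mean service time = 60/mu = 60/31.51 = 1.9 minutes

1.9 minutes


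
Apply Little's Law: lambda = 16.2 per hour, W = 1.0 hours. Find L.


L = lambda * W = 16.2 * 1.0 = 16.2

16.2


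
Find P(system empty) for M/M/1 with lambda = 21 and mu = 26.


P0 = 1 - rho = 1 - 21/26 = 0.1923

0.1923


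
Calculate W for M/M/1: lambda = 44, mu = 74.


W = 1/(mu - lambda) = 1/(74 - 44) = 0.0333 hours

0.0333 hours


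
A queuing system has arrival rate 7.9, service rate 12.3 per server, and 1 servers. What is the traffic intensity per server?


rho = lambda / (c * mu) = 7.9 / (1 * 12.3) = 0.6423

0.6423


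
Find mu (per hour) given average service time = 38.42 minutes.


mu = 60 / avg_service_time = 60 / 38.42 = 1.56 per hour

1.56 per hour


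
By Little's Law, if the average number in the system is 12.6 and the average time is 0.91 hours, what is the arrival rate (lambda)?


lambda = L / W = 12.6 / 0.91 = 13.85 per hour

13.85 per hour


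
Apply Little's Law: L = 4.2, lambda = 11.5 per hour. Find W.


W = L / lambda = 4.2 / 11.5 = 0.3652 hours

0.3652 hours


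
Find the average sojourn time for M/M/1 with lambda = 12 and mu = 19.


W = 1/(mu - lambda) = 1/(19 - 12) = 0.1429 hours

0.1429 hours


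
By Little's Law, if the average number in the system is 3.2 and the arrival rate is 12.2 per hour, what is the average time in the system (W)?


W = L / lambda = 3.2 / 12.2 = 0.2623 hours

0.2623 hours


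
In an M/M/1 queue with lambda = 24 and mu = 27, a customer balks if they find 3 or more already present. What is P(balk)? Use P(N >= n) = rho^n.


P(N >= 3) = rho^3 = (24/27)^3 = 0.7023

0.7023


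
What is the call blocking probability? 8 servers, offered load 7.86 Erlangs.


B(N,A) = (A^N/N!) / sum(A^k/k!, k=0..N) with N=8, A=7.86 = 0.2278

0.2278


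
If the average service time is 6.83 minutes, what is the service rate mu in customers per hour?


mu = 60 / avg_service_time = 60 / 6.83 = 8.78 per hour

8.78 per hour


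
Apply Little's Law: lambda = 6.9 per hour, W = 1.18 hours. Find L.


L = lambda * W = 6.9 * 1.18 = 8.14

8.14


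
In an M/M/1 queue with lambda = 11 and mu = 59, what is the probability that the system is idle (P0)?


P0 = 1 - rho = 1 - 11/59 = 0.8136

0.8136


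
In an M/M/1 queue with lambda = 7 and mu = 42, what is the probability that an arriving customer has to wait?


P(wait) = rho = lambda/mu = 7/42 = 0.1667

0.1667


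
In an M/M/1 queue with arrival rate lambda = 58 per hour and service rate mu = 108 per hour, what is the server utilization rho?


rho = lambda/mu = 58/108 = 0.537

0.537


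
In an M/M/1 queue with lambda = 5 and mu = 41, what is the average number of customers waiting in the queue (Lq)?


rho = 5/41; Lq = rho^2/(1-rho) = 0.02

0.02


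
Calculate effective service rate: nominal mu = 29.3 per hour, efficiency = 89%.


Effective rate = mu * efficiency = 29.3 * 0.89 = 26.08 per hour

26.08 per hour


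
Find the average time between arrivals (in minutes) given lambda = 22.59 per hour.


Mean interarrival time = 60/lambda = 60/22.59 = 2.66 minutes

2.66 minutes


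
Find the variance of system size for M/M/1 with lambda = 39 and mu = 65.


rho = 39/65; Var(N) = rho/(1-rho)^2 = 3.75

3.75


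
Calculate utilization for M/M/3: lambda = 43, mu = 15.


rho = lambda/(c*mu) = 43/(3*15) = 0.9556

0.9556


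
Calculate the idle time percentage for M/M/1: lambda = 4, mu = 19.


Idle fraction = (1 - rho) * 100 = (1 - 4/19) * 100 = 78.9%

78.9%


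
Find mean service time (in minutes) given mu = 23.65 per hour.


Mean service time = 60/mu = 60/23.65 = 2.54 minutes

2.54 minutes


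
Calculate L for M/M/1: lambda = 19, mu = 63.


rho = 19/63; L = rho/(1-rho) = 0.43

0.43


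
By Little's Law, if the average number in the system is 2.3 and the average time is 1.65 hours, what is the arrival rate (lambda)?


lambda = L / W = 2.3 / 1.65 = 1.39 per hour

1.39 per hour


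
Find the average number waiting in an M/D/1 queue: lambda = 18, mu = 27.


M/D/1: Lq = rho^2 / (2*(1-rho)) where rho = 18/27; Lq = 0.67

0.67


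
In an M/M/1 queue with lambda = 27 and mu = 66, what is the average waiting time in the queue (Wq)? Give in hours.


rho = 27/66; Wq = rho/(mu - lambda) = 0.0105 hours

0.0105 hours


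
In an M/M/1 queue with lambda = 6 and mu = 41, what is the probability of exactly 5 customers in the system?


rho = 6/41; P(n) = (1-rho)*rho^n = (1-6/41)*(6/41)^5 = 0.0001

0.0001


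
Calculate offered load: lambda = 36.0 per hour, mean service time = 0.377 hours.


Offered load a = lambda * E[S] = 36.0 * 0.377 = 13.57 Erlangs

13.57 Erlangs


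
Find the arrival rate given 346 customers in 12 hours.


lambda = total arrivals / time = 346 / 12 = 28.83 per hour

28.83 per hour


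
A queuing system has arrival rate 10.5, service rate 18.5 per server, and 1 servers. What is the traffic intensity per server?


rho = lambda / (c * mu) = 10.5 / (1 * 18.5) = 0.5676

0.5676


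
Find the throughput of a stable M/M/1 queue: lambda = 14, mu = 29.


For a stable queue (lambda < mu), throughput = lambda = 14 per hour

14 per hour


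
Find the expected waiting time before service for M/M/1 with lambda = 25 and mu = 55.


rho = 25/55; Wq = rho/(mu - lambda) = 0.0152 hours

0.0152 hours


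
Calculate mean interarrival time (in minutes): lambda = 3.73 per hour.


Mean interarrival time = 60/lambda = 60/3.73 = 16.09 minutes

16.09 minutes


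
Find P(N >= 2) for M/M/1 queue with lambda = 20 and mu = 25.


P(N >= 2) = rho^2 = (20/25)^2 = 0.64

0.64


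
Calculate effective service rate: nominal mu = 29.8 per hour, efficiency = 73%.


Effective rate = mu * efficiency = 29.8 * 0.73 = 21.75 per hour

21.75 per hour


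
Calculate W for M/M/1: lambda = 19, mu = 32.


W = 1/(mu - lambda) = 1/(32 - 19) = 0.0769 hours

0.0769 hours


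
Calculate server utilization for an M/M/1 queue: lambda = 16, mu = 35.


rho = lambda/mu = 16/35 = 0.4571

0.4571


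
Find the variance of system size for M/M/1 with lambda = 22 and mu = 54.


rho = 22/54; Var(N) = rho/(1-rho)^2 = 1.16

1.16


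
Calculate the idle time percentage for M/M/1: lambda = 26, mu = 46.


Idle fraction = (1 - rho) * 100 = (1 - 26/46) * 100 = 43.5%

43.5%


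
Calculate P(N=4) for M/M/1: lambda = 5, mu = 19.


rho = 5/19; P(n) = (1-rho)*rho^n = (1-5/19)*(5/19)^4 = 0.0035

0.0035


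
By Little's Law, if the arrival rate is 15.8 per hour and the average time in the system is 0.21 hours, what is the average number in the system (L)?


L = lambda * W = 15.8 * 0.21 = 3.32

3.32


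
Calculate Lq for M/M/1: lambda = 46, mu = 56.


rho = 46/56; Lq = rho^2/(1-rho) = 3.78

3.78


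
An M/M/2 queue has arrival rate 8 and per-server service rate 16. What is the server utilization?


rho = lambda/(c*mu) = 8/(2*16) = 0.25

0.25


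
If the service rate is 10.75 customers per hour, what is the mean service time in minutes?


Mean service time = 60/mu = 60/10.75 = 5.58 minutes

5.58 minutes


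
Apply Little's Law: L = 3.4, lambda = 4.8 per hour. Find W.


W = L / lambda = 3.4 / 4.8 = 0.7083 hours

0.7083 hours


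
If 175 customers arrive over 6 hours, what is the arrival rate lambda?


lambda = total arrivals / time = 175 / 6 = 29.17 per hour

29.17 per hour


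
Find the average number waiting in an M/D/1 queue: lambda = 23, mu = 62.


M/D/1: Lq = rho^2 / (2*(1-rho)) where rho = 23/62; Lq = 0.11

0.11


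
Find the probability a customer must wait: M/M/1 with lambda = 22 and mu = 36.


P(wait) = rho = lambda/mu = 22/36 = 0.6111

0.6111


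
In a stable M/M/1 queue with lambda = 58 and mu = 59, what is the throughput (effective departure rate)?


For a stable queue (lambda < mu), throughput = lambda = 58 per hour

58 per hour


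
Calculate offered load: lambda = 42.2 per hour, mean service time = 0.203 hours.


Offered load a = lambda * E[S] = 42.2 * 0.203 = 8.57 Erlangs

8.57 Erlangs


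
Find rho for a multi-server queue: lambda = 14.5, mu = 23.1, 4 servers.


rho = lambda / (c * mu) = 14.5 / (4 * 23.1) = 0.1569

0.1569


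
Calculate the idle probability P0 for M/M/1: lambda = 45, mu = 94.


P0 = 1 - rho = 1 - 45/94 = 0.5213

0.5213


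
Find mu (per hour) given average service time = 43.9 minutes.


mu = 60 / avg_service_time = 60 / 43.9 = 1.37 per hour

1.37 per hour


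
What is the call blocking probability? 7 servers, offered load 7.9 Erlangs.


B(N,A) = (A^N/N!) / sum(A^k/k!, k=0..N) with N=7, A=7.9 = 0.3025

0.3025


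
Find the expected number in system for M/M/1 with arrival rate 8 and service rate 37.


rho = 8/37; L = rho/(1-rho) = 0.28

0.28


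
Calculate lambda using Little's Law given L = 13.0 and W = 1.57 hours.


lambda = L / W = 13.0 / 1.57 = 8.28 per hour

8.28 per hour


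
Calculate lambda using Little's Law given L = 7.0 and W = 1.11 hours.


lambda = L / W = 7.0 / 1.11 = 6.31 per hour

6.31 per hour


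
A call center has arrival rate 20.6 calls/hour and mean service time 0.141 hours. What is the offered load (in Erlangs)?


Offered load a = lambda * E[S] = 20.6 * 0.141 = 2.9 Erlangs

2.9 Erlangs


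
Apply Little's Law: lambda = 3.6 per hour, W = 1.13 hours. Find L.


L = lambda * W = 3.6 * 1.13 = 4.07

4.07


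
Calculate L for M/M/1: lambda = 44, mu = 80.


rho = 44/80; L = rho/(1-rho) = 1.22

1.22


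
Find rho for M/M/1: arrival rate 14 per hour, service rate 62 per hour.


rho = lambda/mu = 14/62 = 0.2258

0.2258


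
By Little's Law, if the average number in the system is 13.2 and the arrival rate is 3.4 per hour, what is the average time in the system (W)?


W = L / lambda = 13.2 / 3.4 = 3.8824 hours

3.8824 hours


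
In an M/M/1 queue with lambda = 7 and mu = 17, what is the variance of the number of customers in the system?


rho = 7/17; Var(N) = rho/(1-rho)^2 = 1.19

1.19


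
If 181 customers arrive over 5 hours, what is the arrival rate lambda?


lambda = total arrivals / time = 181 / 5 = 36.2 per hour

36.2 per hour


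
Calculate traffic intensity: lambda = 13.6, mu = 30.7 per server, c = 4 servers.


rho = lambda / (c * mu) = 13.6 / (4 * 30.7) = 0.1107

0.1107


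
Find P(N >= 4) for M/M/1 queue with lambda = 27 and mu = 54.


P(N >= 4) = rho^4 = (27/54)^4 = 0.0625

0.0625


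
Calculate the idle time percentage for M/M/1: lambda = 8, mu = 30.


Idle fraction = (1 - rho) * 100 = (1 - 8/30) * 100 = 73.3%

73.3%


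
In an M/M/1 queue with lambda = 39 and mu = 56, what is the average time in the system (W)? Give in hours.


W = 1/(mu - lambda) = 1/(56 - 39) = 0.0588 hours

0.0588 hours


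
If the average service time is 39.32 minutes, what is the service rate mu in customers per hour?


mu = 60 / avg_service_time = 60 / 39.32 = 1.53 per hour

1.53 per hour


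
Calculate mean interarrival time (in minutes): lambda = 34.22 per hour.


Mean interarrival time = 60/lambda = 60/34.22 = 1.75 minutes

1.75 minutes


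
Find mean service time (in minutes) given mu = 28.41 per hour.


Mean service time = 60/mu = 60/28.41 = 2.11 minutes

2.11 minutes


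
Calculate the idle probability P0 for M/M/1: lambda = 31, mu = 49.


P0 = 1 - rho = 1 - 31/49 = 0.3673

0.3673


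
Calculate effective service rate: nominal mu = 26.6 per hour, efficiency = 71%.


Effective rate = mu * efficiency = 26.6 * 0.71 = 18.89 per hour

18.89 per hour


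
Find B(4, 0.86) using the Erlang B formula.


B(N,A) = (A^N/N!) / sum(A^k/k!, k=0..N) with N=4, A=0.86 = 0.0097

0.0097


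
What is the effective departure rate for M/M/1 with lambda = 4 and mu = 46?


For a stable queue (lambda < mu), throughput = lambda = 4 per hour

4 per hour


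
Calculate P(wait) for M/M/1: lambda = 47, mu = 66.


P(wait) = rho = lambda/mu = 47/66 = 0.7121

0.7121


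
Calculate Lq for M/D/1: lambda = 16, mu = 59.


M/D/1: Lq = rho^2 / (2*(1-rho)) where rho = 16/59; Lq = 0.05

0.05


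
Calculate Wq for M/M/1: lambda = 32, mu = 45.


rho = 32/45; Wq = rho/(mu - lambda) = 0.0547 hours

0.0547 hours


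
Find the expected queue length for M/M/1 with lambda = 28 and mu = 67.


rho = 28/67; Lq = rho^2/(1-rho) = 0.3

0.3


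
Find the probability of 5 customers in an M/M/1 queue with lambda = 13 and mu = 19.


rho = 13/19; P(n) = (1-rho)*rho^n = (1-13/19)*(13/19)^5 = 0.0474

0.0474


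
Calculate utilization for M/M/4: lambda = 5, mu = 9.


rho = lambda/(c*mu) = 5/(4*9) = 0.1389

0.1389


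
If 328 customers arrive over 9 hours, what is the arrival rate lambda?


lambda = total arrivals / time = 328 / 9 = 36.44 per hour

36.44 per hour


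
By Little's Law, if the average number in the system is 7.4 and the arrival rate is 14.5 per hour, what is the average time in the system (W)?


W = L / lambda = 7.4 / 14.5 = 0.5103 hours

0.5103 hours


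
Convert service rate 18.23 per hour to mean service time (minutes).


Mean service time = 60/mu = 60/18.23 = 3.29 minutes

3.29 minutes


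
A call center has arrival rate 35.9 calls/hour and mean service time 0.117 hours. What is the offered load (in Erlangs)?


Offered load a = lambda * E[S] = 35.9 * 0.117 = 4.2 Erlangs

4.2 Erlangs


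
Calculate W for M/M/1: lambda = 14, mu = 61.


W = 1/(mu - lambda) = 1/(61 - 14) = 0.0213 hours

0.0213 hours


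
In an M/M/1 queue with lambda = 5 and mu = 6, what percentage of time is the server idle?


Idle fraction = (1 - rho) * 100 = (1 - 5/6) * 100 = 16.7%

16.7%


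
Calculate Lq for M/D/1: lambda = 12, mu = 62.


M/D/1: Lq = rho^2 / (2*(1-rho)) where rho = 12/62; Lq = 0.02

0.02


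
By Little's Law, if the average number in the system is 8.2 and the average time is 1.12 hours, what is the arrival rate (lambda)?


lambda = L / W = 8.2 / 1.12 = 7.32 per hour

7.32 per hour


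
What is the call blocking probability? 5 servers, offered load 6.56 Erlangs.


B(N,A) = (A^N/N!) / sum(A^k/k!, k=0..N) with N=5, A=6.56 = 0.3977

0.3977


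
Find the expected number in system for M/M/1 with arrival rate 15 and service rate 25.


rho = 15/25; L = rho/(1-rho) = 1.5

1.5


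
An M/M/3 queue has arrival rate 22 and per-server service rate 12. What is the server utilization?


rho = lambda/(c*mu) = 22/(3*12) = 0.6111

0.6111


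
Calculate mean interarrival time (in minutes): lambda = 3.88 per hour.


Mean interarrival time = 60/lambda = 60/3.88 = 15.46 minutes

15.46 minutes


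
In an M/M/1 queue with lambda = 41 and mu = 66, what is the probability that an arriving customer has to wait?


P(wait) = rho = lambda/mu = 41/66 = 0.6212

0.6212


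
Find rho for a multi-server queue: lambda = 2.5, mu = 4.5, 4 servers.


rho = lambda / (c * mu) = 2.5 / (4 * 4.5) = 0.1389

0.1389


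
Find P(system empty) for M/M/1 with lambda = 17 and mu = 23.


P0 = 1 - rho = 1 - 17/23 = 0.2609

0.2609


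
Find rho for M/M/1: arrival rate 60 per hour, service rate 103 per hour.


rho = lambda/mu = 60/103 = 0.5825

0.5825


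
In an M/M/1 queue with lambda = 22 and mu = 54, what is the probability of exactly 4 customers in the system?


rho = 22/54; P(n) = (1-rho)*rho^n = (1-22/54)*(22/54)^4 = 0.0163

0.0163


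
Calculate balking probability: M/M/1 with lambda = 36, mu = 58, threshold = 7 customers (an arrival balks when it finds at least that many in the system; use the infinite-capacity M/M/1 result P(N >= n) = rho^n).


P(N >= 7) = rho^7 = (36/58)^7 = 0.0355

0.0355


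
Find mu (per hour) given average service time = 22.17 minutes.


mu = 60 / avg_service_time = 60 / 22.17 = 2.71 per hour

2.71 per hour


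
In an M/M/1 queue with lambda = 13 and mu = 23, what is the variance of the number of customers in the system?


rho = 13/23; Var(N) = rho/(1-rho)^2 = 2.99

2.99


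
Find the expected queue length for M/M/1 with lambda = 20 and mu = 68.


rho = 20/68; Lq = rho^2/(1-rho) = 0.12

0.12


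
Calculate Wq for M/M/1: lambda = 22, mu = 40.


rho = 22/40; Wq = rho/(mu - lambda) = 0.0306 hours

0.0306 hours


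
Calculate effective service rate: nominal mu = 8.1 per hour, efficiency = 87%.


Effective rate = mu * efficiency = 8.1 * 0.87 = 7.05 per hour

7.05 per hour


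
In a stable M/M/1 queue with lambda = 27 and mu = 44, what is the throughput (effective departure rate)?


For a stable queue (lambda < mu), throughput = lambda = 27 per hour

27 per hour


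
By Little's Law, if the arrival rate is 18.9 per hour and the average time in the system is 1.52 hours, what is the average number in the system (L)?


L = lambda * W = 18.9 * 1.52 = 28.73

28.73


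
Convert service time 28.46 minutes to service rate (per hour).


mu = 60 / avg_service_time = 60 / 28.46 = 2.11 per hour

2.11 per hour


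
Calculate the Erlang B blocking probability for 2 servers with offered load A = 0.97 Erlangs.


B(N,A) = (A^N/N!) / sum(A^k/k!, k=0..N) with N=2, A=0.97 = 0.1928

0.1928


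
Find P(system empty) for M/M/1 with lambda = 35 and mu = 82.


P0 = 1 - rho = 1 - 35/82 = 0.5732

0.5732


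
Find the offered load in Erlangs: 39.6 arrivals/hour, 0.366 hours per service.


Offered load a = lambda * E[S] = 39.6 * 0.366 = 14.49 Erlangs

14.49 Erlangs


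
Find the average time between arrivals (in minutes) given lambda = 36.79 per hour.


Mean interarrival time = 60/lambda = 60/36.79 = 1.63 minutes

1.63 minutes


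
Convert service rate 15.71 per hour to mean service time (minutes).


Mean service time = 60/mu = 60/15.71 = 3.82 minutes

3.82 minutes


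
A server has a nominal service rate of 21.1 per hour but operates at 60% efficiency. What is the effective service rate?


Effective rate = mu * efficiency = 21.1 * 0.6 = 12.66 per hour

12.66 per hour


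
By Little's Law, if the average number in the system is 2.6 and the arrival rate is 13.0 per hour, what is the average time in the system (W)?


W = L / lambda = 2.6 / 13.0 = 0.2 hours

0.2 hours


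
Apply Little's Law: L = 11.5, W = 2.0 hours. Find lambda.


lambda = L / W = 11.5 / 2.0 = 5.75 per hour

5.75 per hour


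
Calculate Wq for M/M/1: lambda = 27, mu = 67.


rho = 27/67; Wq = rho/(mu - lambda) = 0.0101 hours

0.0101 hours
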